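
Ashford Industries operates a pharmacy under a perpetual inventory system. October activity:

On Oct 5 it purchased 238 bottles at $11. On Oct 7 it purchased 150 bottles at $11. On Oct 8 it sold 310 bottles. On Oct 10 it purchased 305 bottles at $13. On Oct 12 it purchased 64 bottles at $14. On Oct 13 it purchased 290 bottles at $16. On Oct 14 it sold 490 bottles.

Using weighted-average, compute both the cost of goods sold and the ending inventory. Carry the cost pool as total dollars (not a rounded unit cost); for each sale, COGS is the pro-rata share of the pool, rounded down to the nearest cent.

COGS = $10,297.25; ending inventory = $3,471.75

After Oct 5: 238 on hand, pool $2,618.00 (≈ $11.0000 each)
After Oct 7: 388 on hand, pool $4,268.00 (≈ $11.0000 each)
Oct 8, sell 310: 310/388 × $4,268.00 → $3,410.00
After Oct 10: 383 on hand, pool $4,823.00 (≈ $12.5927 each)
After Oct 12: 447 on hand, pool $5,719.00 (≈ $12.7942 each)
After Oct 13: 737 on hand, pool $10,359.00 (≈ $14.0556 each)
Oct 14, sell 490: 490/737 × $10,359.00 → $6,887.25
Total COGS = $3,410.00 + $6,887.25 = $10,297.25
Ending inventory (cost pool remaining) = $3,471.75
Check: goods available $13,769.00 = COGS $10,297.25 + ending $3,471.75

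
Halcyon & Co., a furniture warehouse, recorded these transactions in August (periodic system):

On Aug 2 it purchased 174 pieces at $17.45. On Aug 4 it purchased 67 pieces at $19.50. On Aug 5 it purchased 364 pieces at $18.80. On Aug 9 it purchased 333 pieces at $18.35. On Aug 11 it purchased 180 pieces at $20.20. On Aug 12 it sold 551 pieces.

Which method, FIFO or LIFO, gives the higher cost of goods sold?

FIFO COGS: 174 @ $17.45 + 67 @ $19.50 + 310 @ $18.80 = $10,170.80
LIFO COGS: 180 @ $20.20 + 333 @ $18.35 + 38 @ $18.80 = $10,460.95

LIFO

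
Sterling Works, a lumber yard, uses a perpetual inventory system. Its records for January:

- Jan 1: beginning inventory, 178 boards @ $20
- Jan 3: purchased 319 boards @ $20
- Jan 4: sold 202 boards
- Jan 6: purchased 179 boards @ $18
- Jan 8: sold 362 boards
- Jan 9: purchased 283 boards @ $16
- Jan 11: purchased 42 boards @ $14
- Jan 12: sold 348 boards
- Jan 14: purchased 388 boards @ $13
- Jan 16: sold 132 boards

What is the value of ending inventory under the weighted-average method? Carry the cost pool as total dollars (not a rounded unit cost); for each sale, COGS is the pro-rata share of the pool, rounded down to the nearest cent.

After Jan 1: 178 on hand, pool $3,560.00 (≈ $20.0000 each)
After Jan 3: 497 on hand, pool $9,940.00 (≈ $20.0000 each)
Jan 4, sell 202: 202/497 × $9,940.00 → $4,040.00
After Jan 6: 474 on hand, pool $9,122.00 (≈ $19.2447 each)
Jan 8, sell 362: 362/474 × $9,122.00 → $6,966.59
After Jan 9: 395 on hand, pool $6,683.41 (≈ $16.9200 each)
After Jan 11: 437 on hand, pool $7,271.41 (≈ $16.6394 each)
Jan 12, sell 348: 348/437 × $7,271.41 → $5,790.50
After Jan 14: 477 on hand, pool $6,524.91 (≈ $13.6791 each)
Jan 16, sell 132: 132/477 × $6,524.91 → $1,805.63
Total COGS = $4,040.00 + $6,966.59 + $5,790.50 + $1,805.63 = $18,602.72
Ending inventory (cost pool remaining) = $4,719.28

Ending inventory = $4,719.28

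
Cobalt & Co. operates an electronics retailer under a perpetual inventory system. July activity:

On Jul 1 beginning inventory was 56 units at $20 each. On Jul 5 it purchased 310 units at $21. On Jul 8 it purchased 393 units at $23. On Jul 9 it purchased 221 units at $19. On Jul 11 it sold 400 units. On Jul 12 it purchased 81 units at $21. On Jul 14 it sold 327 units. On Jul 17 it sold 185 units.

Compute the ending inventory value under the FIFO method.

Ending inventory = $2,993

Jul 11, 400 sold [FIFO — oldest first]: 56 @ $20 + 310 @ $21 + 34 @ $23 = $8,412
Jul 14, 327 sold [FIFO — oldest first]: 327 @ $23 = $7,521
Jul 17, 185 sold [FIFO — oldest first]: 32 @ $23 + 153 @ $19 = $3,643
Total COGS = $8,412 + $7,521 + $3,643 = $19,576
Ending inventory: 68 @ $19 + 81 @ $21 = $2,993
Check: goods available $22,569 = COGS $19,576 + ending $2,993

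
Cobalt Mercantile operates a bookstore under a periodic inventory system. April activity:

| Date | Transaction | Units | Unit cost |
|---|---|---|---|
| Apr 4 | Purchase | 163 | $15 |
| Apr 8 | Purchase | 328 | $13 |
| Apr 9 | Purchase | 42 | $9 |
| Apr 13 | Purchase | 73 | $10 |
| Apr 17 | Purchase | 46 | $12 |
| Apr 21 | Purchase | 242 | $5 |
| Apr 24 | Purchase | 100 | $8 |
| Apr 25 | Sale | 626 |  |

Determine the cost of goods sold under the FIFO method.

COGS = $8,057

Apr 25, 626 sold [FIFO — oldest first]: 163 @ $15 + 328 @ $13 + 42 @ $9 + 73 @ $10 + 20 @ $12 = $8,057
Ending inventory: 26 @ $12 + 242 @ $5 + 100 @ $8 = $2,322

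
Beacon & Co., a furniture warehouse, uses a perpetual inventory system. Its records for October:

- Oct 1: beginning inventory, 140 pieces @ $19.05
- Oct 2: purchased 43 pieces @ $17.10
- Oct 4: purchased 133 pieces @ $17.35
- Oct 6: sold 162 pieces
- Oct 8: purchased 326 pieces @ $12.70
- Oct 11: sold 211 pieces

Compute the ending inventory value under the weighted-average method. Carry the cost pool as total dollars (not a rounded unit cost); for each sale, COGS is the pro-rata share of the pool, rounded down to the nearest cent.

Ending inventory = $3,879.69

After Oct 1: 140 on hand, pool $2,667.00 (≈ $19.0500 each)
After Oct 2: 183 on hand, pool $3,402.30 (≈ $18.5918 each)
After Oct 4: 316 on hand, pool $5,709.85 (≈ $18.0691 each)
Oct 6, sell 162: 162/316 × $5,709.85 → $2,927.20
After Oct 8: 480 on hand, pool $6,922.85 (≈ $14.4226 each)
Oct 11, sell 211: 211/480 × $6,922.85 → $3,043.16
Total COGS = $2,927.20 + $3,043.16 = $5,970.36
Ending inventory (cost pool remaining) = $3,879.69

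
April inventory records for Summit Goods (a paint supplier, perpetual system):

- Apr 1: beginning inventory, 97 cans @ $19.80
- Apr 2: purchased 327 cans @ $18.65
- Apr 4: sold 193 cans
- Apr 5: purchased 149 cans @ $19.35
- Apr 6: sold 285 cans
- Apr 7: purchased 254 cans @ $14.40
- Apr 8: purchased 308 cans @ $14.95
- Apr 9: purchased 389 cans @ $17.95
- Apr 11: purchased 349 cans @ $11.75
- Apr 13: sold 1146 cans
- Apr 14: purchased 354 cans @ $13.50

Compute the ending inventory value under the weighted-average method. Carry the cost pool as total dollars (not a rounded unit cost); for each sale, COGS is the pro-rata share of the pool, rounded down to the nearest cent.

After Apr 1: 97 on hand, pool $1,920.60 (≈ $19.8000 each)
After Apr 2: 424 on hand, pool $8,019.15 (≈ $18.9131 each)
Apr 4, sell 193: 193/424 × $8,019.15 → $3,650.22
After Apr 5: 380 on hand, pool $7,252.08 (≈ $19.0844 each)
Apr 6, sell 285: 285/380 × $7,252.08 → $5,439.06
After Apr 7: 349 on hand, pool $5,470.62 (≈ $15.6751 each)
After Apr 8: 657 on hand, pool $10,075.22 (≈ $15.3352 each)
After Apr 9: 1046 on hand, pool $17,057.77 (≈ $16.3076 each)
After Apr 11: 1395 on hand, pool $21,158.52 (≈ $15.1674 each)
Apr 13, sell 1146: 1146/1395 × $21,158.52 → $17,381.83
After Apr 14: 603 on hand, pool $8,555.69 (≈ $14.1885 each)
Total COGS = $3,650.22 + $5,439.06 + $17,381.83 = $26,471.11
Ending inventory (cost pool remaining) = $8,555.69
Check: goods available $35,026.80 = COGS $26,471.11 + ending $8,555.69

Ending inventory = $8,555.69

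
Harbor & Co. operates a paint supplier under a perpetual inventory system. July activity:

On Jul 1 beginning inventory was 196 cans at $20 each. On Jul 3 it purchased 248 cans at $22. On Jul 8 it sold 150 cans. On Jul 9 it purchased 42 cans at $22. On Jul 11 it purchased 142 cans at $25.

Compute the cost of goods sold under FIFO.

COGS = $3,000

Jul 8, 150 sold [FIFO — oldest first]: 150 @ $20 = $3,000
Ending inventory: 46 @ $20 + 248 @ $22 + 42 @ $22 + 142 @ $25 = $10,850
Check: goods available $13,850 = COGS $3,000 + ending $10,850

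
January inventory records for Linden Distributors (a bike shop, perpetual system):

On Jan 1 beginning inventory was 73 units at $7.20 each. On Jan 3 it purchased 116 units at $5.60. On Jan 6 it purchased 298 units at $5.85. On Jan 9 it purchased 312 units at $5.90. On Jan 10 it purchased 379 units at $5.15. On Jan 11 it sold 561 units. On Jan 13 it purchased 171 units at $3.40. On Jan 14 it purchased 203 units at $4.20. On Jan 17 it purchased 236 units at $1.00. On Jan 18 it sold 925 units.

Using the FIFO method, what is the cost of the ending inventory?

Ending inventory = $513.20

Jan 11, 561 sold [FIFO — oldest first]: 73 @ $7.20 + 116 @ $5.60 + 298 @ $5.85 + 74 @ $5.90 = $3,355.10
Jan 18, 925 sold [FIFO — oldest first]: 238 @ $5.90 + 379 @ $5.15 + 171 @ $3.40 + 137 @ $4.20 = $4,512.85
Total COGS = $3,355.10 + $4,512.85 = $7,867.95
Ending inventory: 66 @ $4.20 + 236 @ $1.00 = $513.20
Check: goods available $8,381.15 = COGS $7,867.95 + ending $513.20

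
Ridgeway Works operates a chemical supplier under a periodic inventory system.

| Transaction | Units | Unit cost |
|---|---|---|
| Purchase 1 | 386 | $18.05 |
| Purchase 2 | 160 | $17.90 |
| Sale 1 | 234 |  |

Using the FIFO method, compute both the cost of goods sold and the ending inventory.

COGS = $4,223.70; ending inventory = $5,607.60

Sale 1 (234) [FIFO — oldest first]: 234 @ $18.05 = $4,223.70
Ending inventory: 152 @ $18.05 + 160 @ $17.90 = $5,607.60
Check: goods available $9,831.30 = COGS $4,223.70 + ending $5,607.60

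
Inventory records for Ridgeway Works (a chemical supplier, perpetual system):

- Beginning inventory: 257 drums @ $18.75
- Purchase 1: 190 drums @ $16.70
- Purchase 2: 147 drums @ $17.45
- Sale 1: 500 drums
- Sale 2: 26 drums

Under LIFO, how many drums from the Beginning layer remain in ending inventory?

Sale 1 (500) [LIFO — newest first]: 147 @ $17.45 + 190 @ $16.70 + 163 @ $18.75 = $8,794.40
Sale 2 (26) [LIFO — newest first]: 26 @ $18.75 = $487.50
Total COGS = $8,794.40 + $487.50 = $9,281.90
Ending inventory: 68 @ $18.75 = $1,275.00

68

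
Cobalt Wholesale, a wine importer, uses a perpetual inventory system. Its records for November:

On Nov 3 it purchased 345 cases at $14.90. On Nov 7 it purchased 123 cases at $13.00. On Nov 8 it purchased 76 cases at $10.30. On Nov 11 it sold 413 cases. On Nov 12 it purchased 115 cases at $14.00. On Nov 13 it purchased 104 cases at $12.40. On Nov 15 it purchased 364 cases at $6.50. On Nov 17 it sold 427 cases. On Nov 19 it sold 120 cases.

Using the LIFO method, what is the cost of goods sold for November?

COGS = $10,332.00

Nov 11, 413 sold [LIFO — newest first]: 76 @ $10.30 + 123 @ $13.00 + 214 @ $14.90 = $5,570.40
Nov 17, 427 sold [LIFO — newest first]: 364 @ $6.50 + 63 @ $12.40 = $3,147.20
Nov 19, 120 sold [LIFO — newest first]: 41 @ $12.40 + 79 @ $14.00 = $1,614.40
Total COGS = $5,570.40 + $3,147.20 + $1,614.40 = $10,332.00
Ending inventory: 131 @ $14.90 + 36 @ $14.00 = $2,455.90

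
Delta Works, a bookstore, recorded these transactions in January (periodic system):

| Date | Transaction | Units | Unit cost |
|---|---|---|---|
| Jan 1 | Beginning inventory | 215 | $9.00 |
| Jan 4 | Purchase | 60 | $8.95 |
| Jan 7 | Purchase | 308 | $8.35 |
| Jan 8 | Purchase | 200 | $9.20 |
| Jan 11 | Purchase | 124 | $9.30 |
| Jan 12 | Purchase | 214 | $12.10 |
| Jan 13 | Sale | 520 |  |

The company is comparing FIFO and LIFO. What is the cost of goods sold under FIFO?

COGS = $4,517.75

FIFO COGS: 215 @ $9.00 + 60 @ $8.95 + 245 @ $8.35 = $4,517.75
LIFO COGS: 214 @ $12.10 + 124 @ $9.30 + 182 @ $9.20 = $5,417.00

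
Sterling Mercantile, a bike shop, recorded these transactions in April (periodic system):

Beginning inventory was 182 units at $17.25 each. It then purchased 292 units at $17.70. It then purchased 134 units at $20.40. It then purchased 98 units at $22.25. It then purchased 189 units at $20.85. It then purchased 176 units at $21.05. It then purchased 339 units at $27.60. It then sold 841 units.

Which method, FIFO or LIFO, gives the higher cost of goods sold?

FIFO COGS: 182 @ $17.25 + 292 @ $17.70 + 134 @ $20.40 + 98 @ $22.25 + 135 @ $20.85 = $16,036.75
LIFO COGS: 339 @ $27.60 + 176 @ $21.05 + 189 @ $20.85 + 98 @ $22.25 + 39 @ $20.40 = $19,977.95

LIFO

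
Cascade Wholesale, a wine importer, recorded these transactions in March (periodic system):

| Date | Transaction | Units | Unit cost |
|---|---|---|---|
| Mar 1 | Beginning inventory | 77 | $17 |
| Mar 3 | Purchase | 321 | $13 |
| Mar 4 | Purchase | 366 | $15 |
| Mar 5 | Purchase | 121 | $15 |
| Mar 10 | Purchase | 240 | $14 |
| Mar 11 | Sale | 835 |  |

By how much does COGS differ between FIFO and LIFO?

$32

FIFO COGS: 77 @ $17 + 321 @ $13 + 366 @ $15 + 71 @ $15 = $12,037
LIFO COGS: 240 @ $14 + 121 @ $15 + 366 @ $15 + 108 @ $13 = $12,069
Difference = |$12,037 − $12,069| = $32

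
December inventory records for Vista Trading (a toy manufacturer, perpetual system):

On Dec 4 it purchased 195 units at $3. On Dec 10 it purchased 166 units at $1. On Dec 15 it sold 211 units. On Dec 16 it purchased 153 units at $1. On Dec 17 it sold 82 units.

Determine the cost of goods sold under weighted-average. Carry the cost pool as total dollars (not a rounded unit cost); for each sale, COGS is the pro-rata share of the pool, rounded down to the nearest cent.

COGS = $564.80

After Dec 4: 195 on hand, pool $585.00 (≈ $3.0000 each)
After Dec 10: 361 on hand, pool $751.00 (≈ $2.0803 each)
Dec 15, sell 211: 211/361 × $751.00 → $438.95
After Dec 16: 303 on hand, pool $465.05 (≈ $1.5348 each)
Dec 17, sell 82: 82/303 × $465.05 → $125.85
Total COGS = $438.95 + $125.85 = $564.80
Ending inventory (cost pool remaining) = $339.20
Check: goods available $904.00 = COGS $564.80 + ending $339.20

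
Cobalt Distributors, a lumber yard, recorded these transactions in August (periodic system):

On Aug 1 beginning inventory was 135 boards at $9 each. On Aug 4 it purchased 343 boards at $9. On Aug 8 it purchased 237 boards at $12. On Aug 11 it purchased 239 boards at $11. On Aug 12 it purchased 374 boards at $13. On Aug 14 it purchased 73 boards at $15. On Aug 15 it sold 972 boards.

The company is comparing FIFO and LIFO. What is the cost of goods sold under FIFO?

COGS = $10,009

FIFO COGS: 135 @ $9 + 343 @ $9 + 237 @ $12 + 239 @ $11 + 18 @ $13 = $10,009
LIFO COGS: 73 @ $15 + 374 @ $13 + 239 @ $11 + 237 @ $12 + 49 @ $9 = $11,871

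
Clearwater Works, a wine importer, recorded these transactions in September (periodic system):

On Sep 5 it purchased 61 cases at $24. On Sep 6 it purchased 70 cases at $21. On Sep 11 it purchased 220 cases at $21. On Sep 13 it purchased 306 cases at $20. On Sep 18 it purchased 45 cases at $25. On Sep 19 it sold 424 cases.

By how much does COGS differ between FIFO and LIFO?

$236

FIFO COGS: 61 @ $24 + 70 @ $21 + 220 @ $21 + 73 @ $20 = $9,014
LIFO COGS: 45 @ $25 + 306 @ $20 + 73 @ $21 = $8,778
Difference = |$9,014 − $8,778| = $236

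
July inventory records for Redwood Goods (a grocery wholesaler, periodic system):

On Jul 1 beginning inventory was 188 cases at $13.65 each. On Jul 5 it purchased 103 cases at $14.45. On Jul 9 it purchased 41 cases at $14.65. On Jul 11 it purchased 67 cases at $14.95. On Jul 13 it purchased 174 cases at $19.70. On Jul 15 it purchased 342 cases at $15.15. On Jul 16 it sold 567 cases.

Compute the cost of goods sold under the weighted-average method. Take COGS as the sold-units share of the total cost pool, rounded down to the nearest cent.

Jul 16, sell 567: 567/915 × $14,265.95 → $8,840.21
Ending inventory (cost pool remaining) = $5,425.74

COGS = $8,840.21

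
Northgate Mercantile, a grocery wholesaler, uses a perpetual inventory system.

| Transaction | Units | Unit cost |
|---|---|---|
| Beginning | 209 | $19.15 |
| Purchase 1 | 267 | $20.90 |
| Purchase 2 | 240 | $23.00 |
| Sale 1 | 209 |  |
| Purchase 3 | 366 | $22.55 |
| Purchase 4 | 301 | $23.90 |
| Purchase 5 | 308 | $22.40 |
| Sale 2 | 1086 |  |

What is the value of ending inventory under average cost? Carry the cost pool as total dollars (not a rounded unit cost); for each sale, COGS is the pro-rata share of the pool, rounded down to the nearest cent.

After Beginning: 209 on hand, pool $4,002.35 (≈ $19.1500 each)
After Purchase 1: 476 on hand, pool $9,582.65 (≈ $20.1316 each)
After Purchase 2: 716 on hand, pool $15,102.65 (≈ $21.0931 each)
Sale 1, sell 209: 209/716 × $15,102.65 → $4,408.45
After Purchase 3: 873 on hand, pool $18,947.50 (≈ $21.7039 each)
After Purchase 4: 1174 on hand, pool $26,141.40 (≈ $22.2670 each)
After Purchase 5: 1482 on hand, pool $33,040.60 (≈ $22.2946 each)
Sale 2, sell 1086: 1086/1482 × $33,040.60 → $24,211.93
Total COGS = $4,408.45 + $24,211.93 = $28,620.38
Ending inventory (cost pool remaining) = $8,828.67
Check: goods available $37,449.05 = COGS $28,620.38 + ending $8,828.67

Ending inventory = $8,828.67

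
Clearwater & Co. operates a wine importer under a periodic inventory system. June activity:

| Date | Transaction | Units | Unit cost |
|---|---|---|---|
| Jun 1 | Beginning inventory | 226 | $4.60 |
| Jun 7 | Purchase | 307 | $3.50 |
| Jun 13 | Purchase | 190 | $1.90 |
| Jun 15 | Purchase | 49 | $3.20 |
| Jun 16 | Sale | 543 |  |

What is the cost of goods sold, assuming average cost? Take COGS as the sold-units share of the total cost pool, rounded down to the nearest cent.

Jun 16, sell 543: 543/772 × $2,631.90 → $1,851.19
Ending inventory (cost pool remaining) = $780.71
Check: goods available $2,631.90 = COGS $1,851.19 + ending $780.71

COGS = $1,851.19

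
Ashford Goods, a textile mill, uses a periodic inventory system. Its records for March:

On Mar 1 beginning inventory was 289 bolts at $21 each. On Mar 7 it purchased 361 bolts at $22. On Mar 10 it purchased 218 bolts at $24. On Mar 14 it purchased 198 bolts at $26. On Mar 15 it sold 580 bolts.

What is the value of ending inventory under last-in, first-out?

Mar 15, 580 sold [LIFO — newest first]: 198 @ $26 + 218 @ $24 + 164 @ $22 = $13,988
Ending inventory: 289 @ $21 + 197 @ $22 = $10,403

Ending inventory = $10,403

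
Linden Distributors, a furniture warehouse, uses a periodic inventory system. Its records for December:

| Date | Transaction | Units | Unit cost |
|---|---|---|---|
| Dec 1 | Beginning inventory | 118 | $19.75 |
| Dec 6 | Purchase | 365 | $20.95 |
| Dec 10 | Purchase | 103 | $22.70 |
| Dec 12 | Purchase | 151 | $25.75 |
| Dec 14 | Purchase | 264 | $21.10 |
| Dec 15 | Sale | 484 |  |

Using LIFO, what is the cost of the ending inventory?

Ending inventory = $10,749.05

Dec 15, 484 sold [LIFO — newest first]: 264 @ $21.10 + 151 @ $25.75 + 69 @ $22.70 = $11,024.95
Ending inventory: 118 @ $19.75 + 365 @ $20.95 + 34 @ $22.70 = $10,749.05
Check: goods available $21,774.00 = COGS $11,024.95 + ending $10,749.05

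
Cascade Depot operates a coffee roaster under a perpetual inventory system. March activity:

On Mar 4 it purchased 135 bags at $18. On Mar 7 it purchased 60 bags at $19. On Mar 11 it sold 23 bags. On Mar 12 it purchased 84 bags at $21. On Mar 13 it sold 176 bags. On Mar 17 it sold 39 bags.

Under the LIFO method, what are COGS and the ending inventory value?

Mar 11, 23 sold [LIFO — newest first]: 23 @ $19 = $437
Mar 13, 176 sold [LIFO — newest first]: 84 @ $21 + 37 @ $19 + 55 @ $18 = $3,457
Mar 17, 39 sold [LIFO — newest first]: 39 @ $18 = $702
Total COGS = $437 + $3,457 + $702 = $4,596
Ending inventory: 41 @ $18 = $738

COGS = $4,596; ending inventory = $738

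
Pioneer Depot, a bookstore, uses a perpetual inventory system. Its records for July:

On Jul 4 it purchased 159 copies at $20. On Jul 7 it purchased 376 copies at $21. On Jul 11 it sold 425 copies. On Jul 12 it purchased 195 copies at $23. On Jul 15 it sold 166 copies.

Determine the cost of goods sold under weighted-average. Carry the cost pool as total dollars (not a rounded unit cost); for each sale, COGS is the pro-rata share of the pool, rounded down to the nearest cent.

COGS = $12,479.16

After Jul 4: 159 on hand, pool $3,180.00 (≈ $20.0000 each)
After Jul 7: 535 on hand, pool $11,076.00 (≈ $20.7028 each)
Jul 11, sell 425: 425/535 × $11,076.00 → $8,798.69
After Jul 12: 305 on hand, pool $6,762.31 (≈ $22.1715 each)
Jul 15, sell 166: 166/305 × $6,762.31 → $3,680.47
Total COGS = $8,798.69 + $3,680.47 = $12,479.16
Ending inventory (cost pool remaining) = $3,081.84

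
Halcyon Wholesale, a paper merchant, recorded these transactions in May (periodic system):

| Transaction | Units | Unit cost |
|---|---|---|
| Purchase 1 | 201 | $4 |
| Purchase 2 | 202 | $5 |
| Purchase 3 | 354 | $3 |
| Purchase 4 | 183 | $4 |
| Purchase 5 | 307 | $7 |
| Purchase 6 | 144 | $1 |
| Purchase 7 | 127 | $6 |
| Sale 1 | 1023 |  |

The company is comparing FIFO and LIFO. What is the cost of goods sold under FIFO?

FIFO COGS: 201 @ $4 + 202 @ $5 + 354 @ $3 + 183 @ $4 + 83 @ $7 = $4,189
LIFO COGS: 127 @ $6 + 144 @ $1 + 307 @ $7 + 183 @ $4 + 262 @ $3 = $4,573

COGS = $4,189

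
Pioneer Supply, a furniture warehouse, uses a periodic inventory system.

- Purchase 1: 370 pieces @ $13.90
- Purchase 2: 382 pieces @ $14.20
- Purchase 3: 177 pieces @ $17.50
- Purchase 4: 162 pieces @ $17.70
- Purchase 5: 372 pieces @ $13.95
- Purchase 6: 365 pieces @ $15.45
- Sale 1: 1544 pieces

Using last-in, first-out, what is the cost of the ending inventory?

Sale 1 (1544) [LIFO — newest first]: 365 @ $15.45 + 372 @ $13.95 + 162 @ $17.70 + 177 @ $17.50 + 382 @ $14.20 + 86 @ $13.90 = $23,413.35
Ending inventory: 284 @ $13.90 = $3,947.60

Ending inventory = $3,947.60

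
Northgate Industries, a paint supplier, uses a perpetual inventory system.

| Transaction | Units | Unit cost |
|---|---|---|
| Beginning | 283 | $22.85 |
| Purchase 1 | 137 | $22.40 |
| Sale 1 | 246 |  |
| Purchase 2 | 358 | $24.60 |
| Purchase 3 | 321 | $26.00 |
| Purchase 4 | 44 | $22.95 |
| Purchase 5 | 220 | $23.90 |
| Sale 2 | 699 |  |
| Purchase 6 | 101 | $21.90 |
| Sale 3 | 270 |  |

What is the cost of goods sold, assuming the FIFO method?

COGS = $29,418.75

Sale 1 (246) [FIFO — oldest first]: 246 @ $22.85 = $5,621.10
Sale 2 (699) [FIFO — oldest first]: 37 @ $22.85 + 137 @ $22.40 + 358 @ $24.60 + 167 @ $26.00 = $17,063.05
Sale 3 (270) [FIFO — oldest first]: 154 @ $26.00 + 44 @ $22.95 + 72 @ $23.90 = $6,734.60
Total COGS = $5,621.10 + $17,063.05 + $6,734.60 = $29,418.75
Ending inventory: 148 @ $23.90 + 101 @ $21.90 = $5,749.10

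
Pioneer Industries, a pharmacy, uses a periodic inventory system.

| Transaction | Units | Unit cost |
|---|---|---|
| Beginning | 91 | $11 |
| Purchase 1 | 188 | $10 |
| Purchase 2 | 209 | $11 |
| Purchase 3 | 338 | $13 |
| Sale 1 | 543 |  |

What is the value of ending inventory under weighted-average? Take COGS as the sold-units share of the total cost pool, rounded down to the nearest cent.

Ending inventory = $3,280.20

Sale 1, sell 543: 543/826 × $9,574.00 → $6,293.80
Ending inventory (cost pool remaining) = $3,280.20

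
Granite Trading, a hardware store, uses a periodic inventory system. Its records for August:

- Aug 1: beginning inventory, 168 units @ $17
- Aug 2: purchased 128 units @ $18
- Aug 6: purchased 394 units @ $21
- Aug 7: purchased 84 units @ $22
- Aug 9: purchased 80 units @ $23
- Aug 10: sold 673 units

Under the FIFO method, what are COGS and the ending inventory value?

COGS = $13,077; ending inventory = $4,045

Aug 10, 673 sold [FIFO — oldest first]: 168 @ $17 + 128 @ $18 + 377 @ $21 = $13,077
Ending inventory: 17 @ $21 + 84 @ $22 + 80 @ $23 = $4,045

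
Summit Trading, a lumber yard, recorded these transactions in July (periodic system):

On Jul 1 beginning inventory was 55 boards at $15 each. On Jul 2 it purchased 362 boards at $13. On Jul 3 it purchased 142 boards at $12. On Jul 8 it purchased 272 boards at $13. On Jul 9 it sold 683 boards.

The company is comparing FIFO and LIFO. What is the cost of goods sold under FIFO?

FIFO COGS: 55 @ $15 + 362 @ $13 + 142 @ $12 + 124 @ $13 = $8,847
LIFO COGS: 272 @ $13 + 142 @ $12 + 269 @ $13 = $8,737

COGS = $8,847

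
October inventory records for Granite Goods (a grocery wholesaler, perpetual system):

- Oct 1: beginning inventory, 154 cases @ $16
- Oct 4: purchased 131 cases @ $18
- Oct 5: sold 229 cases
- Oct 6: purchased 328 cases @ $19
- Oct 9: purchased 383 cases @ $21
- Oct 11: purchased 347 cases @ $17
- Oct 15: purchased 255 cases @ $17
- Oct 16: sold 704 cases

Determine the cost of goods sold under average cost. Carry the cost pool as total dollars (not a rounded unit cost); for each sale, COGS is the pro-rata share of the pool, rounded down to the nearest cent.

After Oct 1: 154 on hand, pool $2,464.00 (≈ $16.0000 each)
After Oct 4: 285 on hand, pool $4,822.00 (≈ $16.9193 each)
Oct 5, sell 229: 229/285 × $4,822.00 → $3,874.51
After Oct 6: 384 on hand, pool $7,179.49 (≈ $18.6966 each)
After Oct 9: 767 on hand, pool $15,222.49 (≈ $19.8468 each)
After Oct 11: 1114 on hand, pool $21,121.49 (≈ $18.9600 each)
After Oct 15: 1369 on hand, pool $25,456.49 (≈ $18.5950 each)
Oct 16, sell 704: 704/1369 × $25,456.49 → $13,090.84
Total COGS = $3,874.51 + $13,090.84 = $16,965.35
Ending inventory (cost pool remaining) = $12,365.65

COGS = $16,965.35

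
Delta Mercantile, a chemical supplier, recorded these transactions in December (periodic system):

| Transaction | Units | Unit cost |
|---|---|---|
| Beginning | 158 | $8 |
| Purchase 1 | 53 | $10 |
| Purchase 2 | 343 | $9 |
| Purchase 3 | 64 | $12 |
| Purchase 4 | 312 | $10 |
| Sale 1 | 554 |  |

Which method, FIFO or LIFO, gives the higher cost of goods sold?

LIFO

FIFO COGS: 158 @ $8 + 53 @ $10 + 343 @ $9 = $4,881
LIFO COGS: 312 @ $10 + 64 @ $12 + 178 @ $9 = $5,490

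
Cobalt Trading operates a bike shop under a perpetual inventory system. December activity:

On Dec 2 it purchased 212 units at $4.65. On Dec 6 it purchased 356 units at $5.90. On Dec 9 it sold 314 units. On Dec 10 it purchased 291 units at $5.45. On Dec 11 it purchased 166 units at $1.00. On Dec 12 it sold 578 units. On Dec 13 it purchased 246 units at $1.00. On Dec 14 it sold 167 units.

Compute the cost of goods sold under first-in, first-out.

COGS = $4,872.15

Dec 9, 314 sold [FIFO — oldest first]: 212 @ $4.65 + 102 @ $5.90 = $1,587.60
Dec 12, 578 sold [FIFO — oldest first]: 254 @ $5.90 + 291 @ $5.45 + 33 @ $1.00 = $3,117.55
Dec 14, 167 sold [FIFO — oldest first]: 133 @ $1.00 + 34 @ $1.00 = $167.00
Total COGS = $1,587.60 + $3,117.55 + $167.00 = $4,872.15
Ending inventory: 212 @ $1.00 = $212.00
Check: goods available $5,084.15 = COGS $4,872.15 + ending $212.00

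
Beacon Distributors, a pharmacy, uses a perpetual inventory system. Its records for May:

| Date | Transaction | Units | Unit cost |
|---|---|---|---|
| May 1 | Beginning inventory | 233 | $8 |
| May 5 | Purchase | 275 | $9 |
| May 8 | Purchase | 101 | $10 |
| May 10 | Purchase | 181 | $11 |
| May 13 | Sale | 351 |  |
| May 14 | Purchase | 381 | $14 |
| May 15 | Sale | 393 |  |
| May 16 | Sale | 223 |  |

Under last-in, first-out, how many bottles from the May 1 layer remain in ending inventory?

204

May 13, 351 sold [LIFO — newest first]: 181 @ $11 + 101 @ $10 + 69 @ $9 = $3,622
May 15, 393 sold [LIFO — newest first]: 381 @ $14 + 12 @ $9 = $5,442
May 16, 223 sold [LIFO — newest first]: 194 @ $9 + 29 @ $8 = $1,978
Total COGS = $3,622 + $5,442 + $1,978 = $11,042
Ending inventory: 204 @ $8 = $1,632
Check: goods available $12,674 = COGS $11,042 + ending $1,632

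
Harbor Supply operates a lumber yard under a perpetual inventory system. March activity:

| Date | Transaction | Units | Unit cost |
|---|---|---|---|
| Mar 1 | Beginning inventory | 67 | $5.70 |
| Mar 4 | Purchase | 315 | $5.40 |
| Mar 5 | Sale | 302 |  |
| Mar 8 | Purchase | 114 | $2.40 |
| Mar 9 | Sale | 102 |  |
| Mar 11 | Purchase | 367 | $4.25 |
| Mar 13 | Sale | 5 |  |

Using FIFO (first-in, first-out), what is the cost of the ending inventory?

Ending inventory = $1,768.55

Mar 5, 302 sold [FIFO — oldest first]: 67 @ $5.70 + 235 @ $5.40 = $1,650.90
Mar 9, 102 sold [FIFO — oldest first]: 80 @ $5.40 + 22 @ $2.40 = $484.80
Mar 13, 5 sold [FIFO — oldest first]: 5 @ $2.40 = $12.00
Total COGS = $1,650.90 + $484.80 + $12.00 = $2,147.70
Ending inventory: 87 @ $2.40 + 367 @ $4.25 = $1,768.55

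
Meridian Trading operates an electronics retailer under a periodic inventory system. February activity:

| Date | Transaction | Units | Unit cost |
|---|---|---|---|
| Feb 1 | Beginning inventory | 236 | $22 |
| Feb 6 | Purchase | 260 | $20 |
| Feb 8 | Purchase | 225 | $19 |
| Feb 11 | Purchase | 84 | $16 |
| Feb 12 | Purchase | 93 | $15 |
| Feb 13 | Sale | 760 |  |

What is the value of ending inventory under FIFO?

Feb 13, 760 sold [FIFO — oldest first]: 236 @ $22 + 260 @ $20 + 225 @ $19 + 39 @ $16 = $15,291
Ending inventory: 45 @ $16 + 93 @ $15 = $2,115
Check: goods available $17,406 = COGS $15,291 + ending $2,115

Ending inventory = $2,115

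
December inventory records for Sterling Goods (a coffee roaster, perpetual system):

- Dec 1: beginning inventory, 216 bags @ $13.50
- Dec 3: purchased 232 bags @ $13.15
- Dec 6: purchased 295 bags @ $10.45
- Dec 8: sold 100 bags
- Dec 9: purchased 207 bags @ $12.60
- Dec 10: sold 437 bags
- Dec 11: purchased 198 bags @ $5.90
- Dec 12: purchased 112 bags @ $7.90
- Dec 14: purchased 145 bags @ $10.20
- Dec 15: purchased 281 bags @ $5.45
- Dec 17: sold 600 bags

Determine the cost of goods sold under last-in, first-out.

Dec 8, 100 sold [LIFO — newest first]: 100 @ $10.45 = $1,045.00
Dec 10, 437 sold [LIFO — newest first]: 207 @ $12.60 + 195 @ $10.45 + 35 @ $13.15 = $5,106.20
Dec 17, 600 sold [LIFO — newest first]: 281 @ $5.45 + 145 @ $10.20 + 112 @ $7.90 + 62 @ $5.90 = $4,261.05
Total COGS = $1,045.00 + $5,106.20 + $4,261.05 = $10,412.25
Ending inventory: 216 @ $13.50 + 197 @ $13.15 + 136 @ $5.90 = $6,308.95
Check: goods available $16,721.20 = COGS $10,412.25 + ending $6,308.95

COGS = $10,412.25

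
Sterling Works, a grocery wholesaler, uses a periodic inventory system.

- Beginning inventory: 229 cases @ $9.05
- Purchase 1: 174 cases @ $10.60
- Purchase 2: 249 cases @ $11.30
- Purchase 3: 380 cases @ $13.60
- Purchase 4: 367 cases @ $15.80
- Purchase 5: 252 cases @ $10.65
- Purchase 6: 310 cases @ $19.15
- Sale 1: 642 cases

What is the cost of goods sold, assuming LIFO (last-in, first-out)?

COGS = $9,884.30

Sale 1 (642) [LIFO — newest first]: 310 @ $19.15 + 252 @ $10.65 + 80 @ $15.80 = $9,884.30
Ending inventory: 229 @ $9.05 + 174 @ $10.60 + 249 @ $11.30 + 380 @ $13.60 + 287 @ $15.80 = $16,433.15
Check: goods available $26,317.45 = COGS $9,884.30 + ending $16,433.15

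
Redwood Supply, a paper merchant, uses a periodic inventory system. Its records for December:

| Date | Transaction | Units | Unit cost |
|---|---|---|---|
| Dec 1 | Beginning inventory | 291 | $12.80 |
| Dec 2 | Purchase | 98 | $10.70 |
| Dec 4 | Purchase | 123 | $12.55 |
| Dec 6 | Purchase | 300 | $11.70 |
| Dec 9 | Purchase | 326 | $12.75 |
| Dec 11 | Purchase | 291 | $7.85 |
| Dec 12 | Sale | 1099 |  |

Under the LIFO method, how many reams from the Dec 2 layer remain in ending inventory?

39

Dec 12, 1099 sold [LIFO — newest first]: 291 @ $7.85 + 326 @ $12.75 + 300 @ $11.70 + 123 @ $12.55 + 59 @ $10.70 = $12,125.80
Ending inventory: 291 @ $12.80 + 39 @ $10.70 = $4,142.10
Check: goods available $16,267.90 = COGS $12,125.80 + ending $4,142.10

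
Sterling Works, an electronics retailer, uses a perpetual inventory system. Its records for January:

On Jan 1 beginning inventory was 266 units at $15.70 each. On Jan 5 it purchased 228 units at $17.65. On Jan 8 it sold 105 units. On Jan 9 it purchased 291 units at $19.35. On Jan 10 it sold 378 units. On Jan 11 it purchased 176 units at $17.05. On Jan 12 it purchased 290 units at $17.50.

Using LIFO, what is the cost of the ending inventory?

Ending inventory = $12,887.40

Jan 8, 105 sold [LIFO — newest first]: 105 @ $17.65 = $1,853.25
Jan 10, 378 sold [LIFO — newest first]: 291 @ $19.35 + 87 @ $17.65 = $7,166.40
Total COGS = $1,853.25 + $7,166.40 = $9,019.65
Ending inventory: 266 @ $15.70 + 36 @ $17.65 + 176 @ $17.05 + 290 @ $17.50 = $12,887.40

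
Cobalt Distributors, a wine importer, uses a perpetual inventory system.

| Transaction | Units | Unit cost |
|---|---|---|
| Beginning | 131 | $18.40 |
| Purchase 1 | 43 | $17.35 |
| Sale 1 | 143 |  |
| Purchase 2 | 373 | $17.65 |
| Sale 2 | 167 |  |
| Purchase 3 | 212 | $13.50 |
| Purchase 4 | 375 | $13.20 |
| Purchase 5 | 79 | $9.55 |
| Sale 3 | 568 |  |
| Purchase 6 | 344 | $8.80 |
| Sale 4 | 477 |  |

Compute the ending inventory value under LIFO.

Sale 1 (143) [LIFO — newest first]: 43 @ $17.35 + 100 @ $18.40 = $2,586.05
Sale 2 (167) [LIFO — newest first]: 167 @ $17.65 = $2,947.55
Sale 3 (568) [LIFO — newest first]: 79 @ $9.55 + 375 @ $13.20 + 114 @ $13.50 = $7,243.45
Sale 4 (477) [LIFO — newest first]: 344 @ $8.80 + 98 @ $13.50 + 35 @ $17.65 = $4,967.95
Total COGS = $2,586.05 + $2,947.55 + $7,243.45 + $4,967.95 = $17,745.00
Ending inventory: 31 @ $18.40 + 171 @ $17.65 = $3,588.55
Check: goods available $21,333.55 = COGS $17,745.00 + ending $3,588.55

Ending inventory = $3,588.55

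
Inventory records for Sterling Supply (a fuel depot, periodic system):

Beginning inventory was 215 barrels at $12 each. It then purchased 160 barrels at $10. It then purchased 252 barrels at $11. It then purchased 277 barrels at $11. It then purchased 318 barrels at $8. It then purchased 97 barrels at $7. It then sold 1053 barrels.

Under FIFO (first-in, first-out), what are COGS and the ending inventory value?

Sale 1 (1053) [FIFO — oldest first]: 215 @ $12 + 160 @ $10 + 252 @ $11 + 277 @ $11 + 149 @ $8 = $11,191
Ending inventory: 169 @ $8 + 97 @ $7 = $2,031

COGS = $11,191; ending inventory = $2,031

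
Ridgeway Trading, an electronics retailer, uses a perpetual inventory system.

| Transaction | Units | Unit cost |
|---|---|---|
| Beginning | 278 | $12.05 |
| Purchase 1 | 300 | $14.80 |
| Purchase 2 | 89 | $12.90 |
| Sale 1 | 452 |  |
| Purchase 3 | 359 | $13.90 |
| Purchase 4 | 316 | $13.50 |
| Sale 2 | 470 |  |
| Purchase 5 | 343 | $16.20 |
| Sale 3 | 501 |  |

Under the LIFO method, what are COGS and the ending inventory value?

Sale 1 (452) [LIFO — newest first]: 89 @ $12.90 + 300 @ $14.80 + 63 @ $12.05 = $6,347.25
Sale 2 (470) [LIFO — newest first]: 316 @ $13.50 + 154 @ $13.90 = $6,406.60
Sale 3 (501) [LIFO — newest first]: 343 @ $16.20 + 158 @ $13.90 = $7,752.80
Total COGS = $6,347.25 + $6,406.60 + $7,752.80 = $20,506.65
Ending inventory: 215 @ $12.05 + 47 @ $13.90 = $3,244.05
Check: goods available $23,750.70 = COGS $20,506.65 + ending $3,244.05

COGS = $20,506.65; ending inventory = $3,244.05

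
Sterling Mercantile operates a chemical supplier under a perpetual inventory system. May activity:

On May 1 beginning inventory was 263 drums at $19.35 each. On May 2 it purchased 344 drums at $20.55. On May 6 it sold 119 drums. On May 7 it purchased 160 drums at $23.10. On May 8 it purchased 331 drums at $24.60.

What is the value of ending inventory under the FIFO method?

May 6, 119 sold [FIFO — oldest first]: 119 @ $19.35 = $2,302.65
Ending inventory: 144 @ $19.35 + 344 @ $20.55 + 160 @ $23.10 + 331 @ $24.60 = $21,694.20

Ending inventory = $21,694.20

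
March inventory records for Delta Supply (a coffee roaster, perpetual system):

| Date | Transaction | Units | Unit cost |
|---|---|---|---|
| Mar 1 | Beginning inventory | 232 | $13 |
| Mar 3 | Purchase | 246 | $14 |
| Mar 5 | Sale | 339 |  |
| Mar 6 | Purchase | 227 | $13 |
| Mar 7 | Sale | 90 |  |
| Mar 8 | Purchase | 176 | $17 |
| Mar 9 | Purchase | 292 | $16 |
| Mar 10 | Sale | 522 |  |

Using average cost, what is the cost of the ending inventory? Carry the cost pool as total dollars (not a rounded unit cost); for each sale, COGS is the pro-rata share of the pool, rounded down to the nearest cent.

Ending inventory = $3,373.55

After Mar 1: 232 on hand, pool $3,016.00 (≈ $13.0000 each)
After Mar 3: 478 on hand, pool $6,460.00 (≈ $13.5146 each)
Mar 5, sell 339: 339/478 × $6,460.00 → $4,581.46
After Mar 6: 366 on hand, pool $4,829.54 (≈ $13.1955 each)
Mar 7, sell 90: 90/366 × $4,829.54 → $1,187.59
After Mar 8: 452 on hand, pool $6,633.95 (≈ $14.6769 each)
After Mar 9: 744 on hand, pool $11,305.95 (≈ $15.1962 each)
Mar 10, sell 522: 522/744 × $11,305.95 → $7,932.40
Total COGS = $4,581.46 + $1,187.59 + $7,932.40 = $13,701.45
Ending inventory (cost pool remaining) = $3,373.55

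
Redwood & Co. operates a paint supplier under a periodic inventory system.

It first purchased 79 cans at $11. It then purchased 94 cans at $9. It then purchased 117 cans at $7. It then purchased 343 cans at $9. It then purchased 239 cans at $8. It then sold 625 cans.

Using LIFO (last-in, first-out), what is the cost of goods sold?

COGS = $5,300

Sale 1 (625) [LIFO — newest first]: 239 @ $8 + 343 @ $9 + 43 @ $7 = $5,300
Ending inventory: 79 @ $11 + 94 @ $9 + 74 @ $7 = $2,233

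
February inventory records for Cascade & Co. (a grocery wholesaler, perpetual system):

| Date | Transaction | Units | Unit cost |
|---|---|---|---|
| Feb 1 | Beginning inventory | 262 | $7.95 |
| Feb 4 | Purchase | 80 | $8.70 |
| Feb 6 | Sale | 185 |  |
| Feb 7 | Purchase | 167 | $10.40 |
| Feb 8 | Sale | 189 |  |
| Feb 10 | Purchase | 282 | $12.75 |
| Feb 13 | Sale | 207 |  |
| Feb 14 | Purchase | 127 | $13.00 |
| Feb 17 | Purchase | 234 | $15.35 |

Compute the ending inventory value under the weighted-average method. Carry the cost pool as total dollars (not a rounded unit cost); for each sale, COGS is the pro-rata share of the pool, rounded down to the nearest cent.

Ending inventory = $7,685.71

After Feb 1: 262 on hand, pool $2,082.90 (≈ $7.9500 each)
After Feb 4: 342 on hand, pool $2,778.90 (≈ $8.1254 each)
Feb 6, sell 185: 185/342 × $2,778.90 → $1,503.20
After Feb 7: 324 on hand, pool $3,012.50 (≈ $9.2978 each)
Feb 8, sell 189: 189/324 × $3,012.50 → $1,757.29
After Feb 10: 417 on hand, pool $4,850.71 (≈ $11.6324 each)
Feb 13, sell 207: 207/417 × $4,850.71 → $2,407.90
After Feb 14: 337 on hand, pool $4,093.81 (≈ $12.1478 each)
After Feb 17: 571 on hand, pool $7,685.71 (≈ $13.4601 each)
Total COGS = $1,503.20 + $1,757.29 + $2,407.90 = $5,668.39
Ending inventory (cost pool remaining) = $7,685.71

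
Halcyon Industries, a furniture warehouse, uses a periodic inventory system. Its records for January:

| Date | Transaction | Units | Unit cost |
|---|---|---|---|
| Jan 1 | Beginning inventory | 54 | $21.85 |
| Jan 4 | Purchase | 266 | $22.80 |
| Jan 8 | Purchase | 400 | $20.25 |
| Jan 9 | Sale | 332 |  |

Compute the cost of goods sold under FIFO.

COGS = $7,487.70

Jan 9, 332 sold [FIFO — oldest first]: 54 @ $21.85 + 266 @ $22.80 + 12 @ $20.25 = $7,487.70
Ending inventory: 388 @ $20.25 = $7,857.00
Check: goods available $15,344.70 = COGS $7,487.70 + ending $7,857.00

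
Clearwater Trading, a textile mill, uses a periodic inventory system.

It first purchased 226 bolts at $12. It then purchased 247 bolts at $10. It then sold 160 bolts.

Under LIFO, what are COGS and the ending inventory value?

Sale 1 (160) [LIFO — newest first]: 160 @ $10 = $1,600
Ending inventory: 226 @ $12 + 87 @ $10 = $3,582

COGS = $1,600; ending inventory = $3,582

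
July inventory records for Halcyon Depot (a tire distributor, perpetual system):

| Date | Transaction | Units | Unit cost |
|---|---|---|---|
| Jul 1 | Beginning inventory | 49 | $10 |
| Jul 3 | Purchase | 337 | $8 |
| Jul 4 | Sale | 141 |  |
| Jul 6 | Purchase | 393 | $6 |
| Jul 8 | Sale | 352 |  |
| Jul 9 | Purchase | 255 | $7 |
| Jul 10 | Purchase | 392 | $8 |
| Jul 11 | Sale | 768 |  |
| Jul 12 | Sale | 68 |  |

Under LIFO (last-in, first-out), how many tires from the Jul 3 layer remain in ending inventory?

48

Jul 4, 141 sold [LIFO — newest first]: 141 @ $8 = $1,128
Jul 8, 352 sold [LIFO — newest first]: 352 @ $6 = $2,112
Jul 11, 768 sold [LIFO — newest first]: 392 @ $8 + 255 @ $7 + 41 @ $6 + 80 @ $8 = $5,807
Jul 12, 68 sold [LIFO — newest first]: 68 @ $8 = $544
Total COGS = $1,128 + $2,112 + $5,807 + $544 = $9,591
Ending inventory: 49 @ $10 + 48 @ $8 = $874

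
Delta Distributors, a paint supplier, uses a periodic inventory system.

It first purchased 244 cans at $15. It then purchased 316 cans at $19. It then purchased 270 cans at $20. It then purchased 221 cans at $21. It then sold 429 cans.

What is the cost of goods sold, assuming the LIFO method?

COGS = $8,801

Sale 1 (429) [LIFO — newest first]: 221 @ $21 + 208 @ $20 = $8,801
Ending inventory: 244 @ $15 + 316 @ $19 + 62 @ $20 = $10,904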